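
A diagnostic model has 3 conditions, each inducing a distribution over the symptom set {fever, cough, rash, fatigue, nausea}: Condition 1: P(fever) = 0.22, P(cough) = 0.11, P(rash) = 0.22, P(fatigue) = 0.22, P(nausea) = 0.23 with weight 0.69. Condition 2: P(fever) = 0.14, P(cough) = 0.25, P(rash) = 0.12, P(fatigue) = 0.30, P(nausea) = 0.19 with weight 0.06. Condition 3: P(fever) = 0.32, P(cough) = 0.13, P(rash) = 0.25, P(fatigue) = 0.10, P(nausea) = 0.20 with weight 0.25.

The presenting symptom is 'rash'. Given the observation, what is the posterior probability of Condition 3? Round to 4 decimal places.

0.2822

By Bayes' theorem, P(k | x) = P(Z=k) f_k(x) / Σ_j P(Z=j) f_j(x).
Categorical probabilities:
  p_1 = 0.22
  p_2 = 0.12
  p_3 = 0.25
Weight by the priors:
  P(Z=1)·p_1 = 0.69 × 0.22 = 0.1518
  P(Z=2)·p_2 = 0.06 × 0.12 = 0.0072
  P(Z=3)·p_3 = 0.25 × 0.25 = 0.0625
Sum: 0.1518 + 0.0072 + 0.0625 = 0.2215
So the posterior for Condition 3 is 0.0625 / 0.2215 ≈ 0.2822.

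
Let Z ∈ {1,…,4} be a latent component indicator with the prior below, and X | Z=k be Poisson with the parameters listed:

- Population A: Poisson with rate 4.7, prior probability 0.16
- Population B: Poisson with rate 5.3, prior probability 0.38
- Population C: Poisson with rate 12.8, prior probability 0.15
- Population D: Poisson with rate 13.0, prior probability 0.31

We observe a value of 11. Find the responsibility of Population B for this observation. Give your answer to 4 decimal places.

0.0840

P(component k | x) = π_k·f_k(x) / marginal(x), where marginal(x) = Σ_j π_j·f_j(x).
Component likelihoods at x = 11:
  p_A = 0.00563296
  p_B = 0.0115909
  p_C = 0.104516
  p_D = 0.101483
Prior × likelihood for each component:
  π_A·p_A = 0.16 × 0.00563296 = 0.000901274
  π_B·p_B = 0.38 × 0.0115909 = 0.00440455
  π_C·p_C = 0.15 × 0.104516 = 0.0156775
  π_D·p_D = 0.31 × 0.101483 = 0.0314597
Sum: 0.000901274 + 0.00440455 + 0.0156775 + 0.0314597 = 0.052443
So the posterior for Population B is 0.00440455 / 0.052443 ≈ 0.0840.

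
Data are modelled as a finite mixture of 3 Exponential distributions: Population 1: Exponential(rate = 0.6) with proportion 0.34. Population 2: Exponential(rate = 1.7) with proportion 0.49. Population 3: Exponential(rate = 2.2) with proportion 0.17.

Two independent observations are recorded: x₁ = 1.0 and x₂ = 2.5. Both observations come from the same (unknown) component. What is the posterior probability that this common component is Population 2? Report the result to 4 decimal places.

0.1937

The responsibility of component k is P(Z=k) f_k(x) divided by Σ_j P(Z=j) f_j(x).
Since both observations come from the same component, the likelihood for component k is f_k(x₁)·f_k(x₂).
  p_1 = [0.329287] × [0.133878] = 0.0440843
  p_2 = [0.310562] × [0.0242492] = 0.00753088
  p_3 = [0.243767] × [0.0089909] = 0.00219168
Multiply by the mixture weights:
  P(Z=1)·p_1 = 0.34 × 0.0440843 = 0.0149887
  P(Z=2)·p_2 = 0.49 × 0.00753088 = 0.00369013
  P(Z=3)·p_3 = 0.17 × 0.00219168 = 0.000372586
Denominator: 0.0149887 + 0.00369013 + 0.000372586 = 0.0190514
P(Population 2 | x₁, x₂) = 0.00369013 / 0.0190514 ≈ 0.1937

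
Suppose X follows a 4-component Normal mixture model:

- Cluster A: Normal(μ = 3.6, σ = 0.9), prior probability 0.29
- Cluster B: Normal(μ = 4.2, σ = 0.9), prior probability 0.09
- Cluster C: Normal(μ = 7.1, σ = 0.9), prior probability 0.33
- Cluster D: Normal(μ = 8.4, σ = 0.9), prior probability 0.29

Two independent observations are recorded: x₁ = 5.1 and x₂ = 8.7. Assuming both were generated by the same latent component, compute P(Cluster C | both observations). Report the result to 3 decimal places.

Posterior ∝ prior × likelihood, so P(k | x) ∝ P(Z=k) f_k(x); normalise over all components.
Since both observations come from the same component, the likelihood for component k is f_k(x₁)·f_k(x₂).
  L_A = [0.11053] × [4.71877e-08] = 5.21566e-09
  L_B = [0.268856] × [1.65191e-06] = 4.44127e-07
  L_C = [0.0375263] × [0.0912799] = 0.00342539
  L_D = [0.000533634] × [0.419315] = 0.000223761
Prior × likelihood for each component:
  P(Z=A)·L_A = 0.29 × 5.21566e-09 = 1.51254e-09
  P(Z=B)·L_B = 0.09 × 4.44127e-07 = 3.99714e-08
  P(Z=C)·L_C = 0.33 × 0.00342539 = 0.00113038
  P(Z=D)·L_D = 0.29 × 0.000223761 = 6.48906e-05
Sum: 1.51254e-09 + 3.99714e-08 + 0.00113038 + 6.48906e-05 = 0.00119531
P(Cluster C | x₁,x₂) = 0.00113038 / 0.00119531 ≈ 0.946

0.946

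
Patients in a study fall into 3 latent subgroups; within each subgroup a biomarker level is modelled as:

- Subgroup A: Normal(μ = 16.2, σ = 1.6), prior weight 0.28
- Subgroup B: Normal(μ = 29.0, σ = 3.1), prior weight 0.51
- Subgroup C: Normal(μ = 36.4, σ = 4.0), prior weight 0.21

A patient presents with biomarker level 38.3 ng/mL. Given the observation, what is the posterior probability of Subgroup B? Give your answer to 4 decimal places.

0.0375

By Bayes' theorem, P(k | x) = w_k f_k(x) / Σ_j w_j f_j(x).
Evaluate each component's likelihood at the observed value:
  f_A = 9.29651e-43
  f_B = 0.00142963
  f_C = 0.0890956
Weight by the priors:
  w_A·f_A = 0.28 × 9.29651e-43 = 2.60302e-43
  w_B·f_B = 0.51 × 0.00142963 = 0.000729111
  w_C·f_C = 0.21 × 0.0890956 = 0.0187101
Sum: 2.60302e-43 + 0.000729111 + 0.0187101 = 0.0194392
So the posterior for Subgroup B is 0.000729111 / 0.0194392 ≈ 0.0375.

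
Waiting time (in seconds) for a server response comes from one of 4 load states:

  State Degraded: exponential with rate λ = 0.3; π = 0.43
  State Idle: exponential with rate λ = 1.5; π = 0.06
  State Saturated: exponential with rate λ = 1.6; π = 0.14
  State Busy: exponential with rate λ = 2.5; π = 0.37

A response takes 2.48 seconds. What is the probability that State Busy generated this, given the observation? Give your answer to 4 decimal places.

0.0270

P(component k | x) = w_k·f_k(x) / marginal(x), where marginal(x) = Σ_j w_j·f_j(x).
Evaluate each component's likelihood at the observed value:
  p_Degraded = 0.3·e^(−0.3·2.48) = 0.3·e^(−0.7440) = 0.142563
  p_Idle = 1.5·e^(−1.5·2.48) = 1.5·e^(−3.7200) = 0.036351
  p_Saturated = 1.6·e^(−1.6·2.48) = 1.6·e^(−3.9680) = 0.0302579
  p_Busy = 2.5·e^(−2.5·2.48) = 2.5·e^(−6.2000) = 0.00507358
Weight by the priors:
  w_Degraded·p_Degraded = 0.43 × 0.142563 = 0.061302
  w_Idle·p_Idle = 0.06 × 0.036351 = 0.00218106
  w_Saturated·p_Saturated = 0.14 × 0.0302579 = 0.00423611
  w_Busy·p_Busy = 0.37 × 0.00507358 = 0.00187722
Denominator: 0.061302 + 0.00218106 + 0.00423611 + 0.00187722 = 0.0695964
So the posterior for State Busy is 0.00187722 / 0.0695964 ≈ 0.0270.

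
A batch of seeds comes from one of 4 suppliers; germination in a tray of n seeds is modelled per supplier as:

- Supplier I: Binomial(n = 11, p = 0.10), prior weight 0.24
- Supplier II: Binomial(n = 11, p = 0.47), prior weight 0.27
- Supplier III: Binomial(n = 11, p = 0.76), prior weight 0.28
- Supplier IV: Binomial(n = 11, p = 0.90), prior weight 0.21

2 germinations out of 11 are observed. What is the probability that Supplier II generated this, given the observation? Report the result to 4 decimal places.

The responsibility of component k is w_k f_k(x) divided by Σ_j w_j f_j(x).
Component likelihoods at x = 2 germinations out of 11:
  f_I = 0.213081
  f_II = 0.0400905
  f_III = 8.39249e-05
  f_IV = 4.455e-08
Weight by the priors:
  w_I·f_I = 0.24 × 0.213081 = 0.0511395
  w_II·f_II = 0.27 × 0.0400905 = 0.0108244
  w_III·f_III = 0.28 × 8.39249e-05 = 2.3499e-05
  w_IV·f_IV = 0.21 × 4.455e-08 = 9.3555e-09
Denominator: 0.0511395 + 0.0108244 + 2.3499e-05 + 9.3555e-09 = 0.0619874
So the posterior for Supplier II is 0.0108244 / 0.0619874 ≈ 0.1746.

0.1746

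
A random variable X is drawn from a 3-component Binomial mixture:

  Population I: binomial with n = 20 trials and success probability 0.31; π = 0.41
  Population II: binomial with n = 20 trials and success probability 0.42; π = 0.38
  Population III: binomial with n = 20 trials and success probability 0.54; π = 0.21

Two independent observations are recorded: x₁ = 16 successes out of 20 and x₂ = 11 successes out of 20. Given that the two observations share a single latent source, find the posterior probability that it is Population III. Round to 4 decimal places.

The responsibility of component k is w_k f_k(x) divided by Σ_j w_j f_j(x).
Since both observations come from the same component, the likelihood for component k is f_k(x₁)·f_k(x₂).
  f_I = [7.98872e-06] × [0.0151296] = 1.20866e-07
  f_II = [0.000514037] × [0.0894953] = 4.60039e-05
  f_III = [0.0113403] × [0.176343] = 0.00199978
Weight by the priors:
  w_I·f_I = 0.41 × 1.20866e-07 = 4.9555e-08
  w_II·f_II = 0.38 × 4.60039e-05 = 1.74815e-05
  w_III·f_III = 0.21 × 0.00199978 = 0.000419955
Denominator: 4.9555e-08 + 1.74815e-05 + 0.000419955 = 0.000437486
P(Population III | data) = 0.000419955 / 0.000437486 ≈ 0.9599

0.9599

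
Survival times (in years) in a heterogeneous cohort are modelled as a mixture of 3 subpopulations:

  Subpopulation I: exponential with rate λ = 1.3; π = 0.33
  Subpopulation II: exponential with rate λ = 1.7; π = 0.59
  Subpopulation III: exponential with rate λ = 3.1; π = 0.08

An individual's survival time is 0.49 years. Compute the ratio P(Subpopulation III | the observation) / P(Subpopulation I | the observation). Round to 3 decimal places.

0.239

Posterior odds = (π_i f_i(x)) / (π_j f_j(x)); the normalising sum cancels.
Evaluate each component's likelihood at the observed value:
  f_I = 1.3·e^(−1.3·0.49) = 1.3·e^(−0.6370) = 0.68754
  f_II = 1.7·e^(−1.7·0.49) = 1.7·e^(−0.8330) = 0.739063
  f_III = 3.1·e^(−3.1·0.49) = 3.1·e^(−1.5190) = 0.678685
Posterior odds = (π_III·f_III) / (π_I·f_I) = (0.08·0.678685) / (0.33·0.68754) = 0.0542948 / 0.226888 ≈ 0.239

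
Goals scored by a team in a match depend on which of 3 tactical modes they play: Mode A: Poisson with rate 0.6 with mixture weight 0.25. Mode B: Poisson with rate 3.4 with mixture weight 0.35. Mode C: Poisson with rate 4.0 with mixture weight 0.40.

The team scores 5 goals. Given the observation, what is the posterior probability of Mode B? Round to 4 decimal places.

0.4140

Posterior ∝ prior × likelihood, so P(k | x) ∝ w_k f_k(x); normalise over all components.
Poisson probabilities:
  f_A = e^(−0.6)·0.6^5/5! = 0.00035563
  f_B = e^(−3.4)·3.4^5/5! = 0.126361
  f_C = e^(−4.0)·4.0^5/5! = 0.156293
Unnormalised posteriors:
  w_A·f_A = 0.25 × 0.00035563 = 8.89075e-05
  w_B·f_B = 0.35 × 0.126361 = 0.0442263
  w_C·f_C = 0.40 × 0.156293 = 0.0625174
Evidence: 8.89075e-05 + 0.0442263 + 0.0625174 = 0.106833
Responsibility of Mode B: 0.0442263 / 0.106833 ≈ 0.4140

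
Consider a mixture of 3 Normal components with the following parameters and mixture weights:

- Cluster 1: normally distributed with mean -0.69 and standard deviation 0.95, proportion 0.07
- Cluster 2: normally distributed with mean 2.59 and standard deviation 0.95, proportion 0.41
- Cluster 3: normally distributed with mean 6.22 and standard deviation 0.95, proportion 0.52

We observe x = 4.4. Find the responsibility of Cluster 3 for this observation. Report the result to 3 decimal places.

0.554

The responsibility of component k is P(Z=k) f_k(x) divided by Σ_j P(Z=j) f_j(x).
Normal densities:
  f_1 = (1/(0.95·√(2π)))·exp(−(4.4−-0.69)²/(2·0.95²)) = 0.419939·exp(-14.35352) = 2.45207e-07
  f_2 = (1/(0.95·√(2π)))·exp(−(4.4−2.59)²/(2·0.95²)) = 0.419939·exp(-1.81501) = 0.0683811
  f_3 = (1/(0.95·√(2π)))·exp(−(4.4−6.22)²/(2·0.95²)) = 0.419939·exp(-1.83512) = 0.0670196
Prior × likelihood for each component:
  P(Z=1)·f_1 = 0.07 × 2.45207e-07 = 1.71645e-08
  P(Z=2)·f_2 = 0.41 × 0.0683811 = 0.0280362
  P(Z=3)·f_3 = 0.52 × 0.0670196 = 0.0348502
Sum: 1.71645e-08 + 0.0280362 + 0.0348502 = 0.0628865
P(Cluster 3 | x) ≈ 0.554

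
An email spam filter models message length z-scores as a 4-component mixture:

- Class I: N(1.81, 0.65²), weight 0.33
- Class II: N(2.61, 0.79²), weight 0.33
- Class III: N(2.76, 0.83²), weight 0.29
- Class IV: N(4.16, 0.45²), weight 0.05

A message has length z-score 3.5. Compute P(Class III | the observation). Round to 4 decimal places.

0.4591

The responsibility of component k is π_k f_k(x) divided by Σ_j π_j f_j(x).
Component likelihoods at x = 3.5:
  L_I = 0.0208969
  L_II = 0.267721
  L_III = 0.323016
  L_IV = 0.302406
Prior × likelihood for each component:
  π_I·L_I = 0.33 × 0.0208969 = 0.00689597
  π_II·L_II = 0.33 × 0.267721 = 0.0883479
  π_III·L_III = 0.29 × 0.323016 = 0.0936746
  π_IV·L_IV = 0.05 × 0.302406 = 0.0151203
Marginal: 0.00689597 + 0.0883479 + 0.0936746 + 0.0151203 = 0.204039
P(Class III | 3.5) = 0.0936746 / 0.204039 ≈ 0.4591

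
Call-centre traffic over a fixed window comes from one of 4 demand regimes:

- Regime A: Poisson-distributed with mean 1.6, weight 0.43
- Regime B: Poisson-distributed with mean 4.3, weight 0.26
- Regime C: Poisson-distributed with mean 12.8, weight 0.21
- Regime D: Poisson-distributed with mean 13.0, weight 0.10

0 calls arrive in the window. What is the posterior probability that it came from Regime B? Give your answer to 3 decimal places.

By Bayes' theorem, P(k | x) = π_k f_k(x) / Σ_j π_j f_j(x).
Poisson probabilities:
  p_A = 0.201897
  p_B = 0.0135686
  p_C = 2.76077e-06
  p_D = 2.26033e-06
Unnormalised posteriors:
  π_A·p_A = 0.43 × 0.201897 = 0.0868155
  π_B·p_B = 0.26 × 0.0135686 = 0.00352783
  π_C·p_C = 0.21 × 2.76077e-06 = 5.79762e-07
  π_D·p_D = 0.10 × 2.26033e-06 = 2.26033e-07
Sum: 0.0868155 + 0.00352783 + 5.79762e-07 + 2.26033e-07 = 0.0903441
Responsibility of Regime B: 0.00352783 / 0.0903441 ≈ 0.039

0.039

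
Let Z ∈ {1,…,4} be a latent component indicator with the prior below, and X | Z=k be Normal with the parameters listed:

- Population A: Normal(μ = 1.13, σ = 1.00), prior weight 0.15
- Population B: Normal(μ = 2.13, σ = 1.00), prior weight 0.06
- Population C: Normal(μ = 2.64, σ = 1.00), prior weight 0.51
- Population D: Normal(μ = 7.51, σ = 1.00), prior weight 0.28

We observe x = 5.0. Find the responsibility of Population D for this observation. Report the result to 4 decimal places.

0.2693

The responsibility of component k is π_k f_k(x) divided by Σ_j π_j f_j(x).
Normal densities:
  f_A = 0.000223212
  f_B = 0.00649068
  f_C = 0.0246313
  f_D = 0.0170947
Prior × likelihood for each component:
  π_A·f_A = 0.15 × 0.000223212 = 3.34818e-05
  π_B·f_B = 0.06 × 0.00649068 = 0.000389441
  π_C·f_C = 0.51 × 0.0246313 = 0.0125619
  π_D·f_D = 0.28 × 0.0170947 = 0.00478651
Denominator: 3.34818e-05 + 0.000389441 + 0.0125619 + 0.00478651 = 0.0177714
Responsibility of Population D: 0.00478651 / 0.0177714 ≈ 0.2693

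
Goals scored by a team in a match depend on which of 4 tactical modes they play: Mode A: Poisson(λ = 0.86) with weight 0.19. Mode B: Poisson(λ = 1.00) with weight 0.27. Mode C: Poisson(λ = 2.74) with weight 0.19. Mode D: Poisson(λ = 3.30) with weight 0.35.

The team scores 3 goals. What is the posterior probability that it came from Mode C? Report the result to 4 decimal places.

0.2912

The responsibility of component k is w_k f_k(x) divided by Σ_j w_j f_j(x).
Evaluate each component's likelihood at the observed value:
  p_A = 0.0448591
  p_B = 0.0613132
  p_C = 0.221378
  p_D = 0.220912
Prior × likelihood for each component:
  w_A·p_A = 0.19 × 0.0448591 = 0.00852323
  w_B·p_B = 0.27 × 0.0613132 = 0.0165546
  w_C·p_C = 0.19 × 0.221378 = 0.0420617
  w_D·p_D = 0.35 × 0.220912 = 0.0773191
Marginal: 0.00852323 + 0.0165546 + 0.0420617 + 0.0773191 = 0.144459
P(Mode C | 3 goals) = 0.0420617 / 0.144459 ≈ 0.2912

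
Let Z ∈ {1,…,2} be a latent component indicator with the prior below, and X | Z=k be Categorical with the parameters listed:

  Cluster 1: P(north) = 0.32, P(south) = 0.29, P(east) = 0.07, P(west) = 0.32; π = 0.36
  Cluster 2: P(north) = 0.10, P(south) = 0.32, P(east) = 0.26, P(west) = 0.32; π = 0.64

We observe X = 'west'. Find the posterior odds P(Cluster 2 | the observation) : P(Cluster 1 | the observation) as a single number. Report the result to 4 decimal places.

Posterior odds = (P(Z=i) f_i(x)) / (P(Z=j) f_j(x)); the normalising sum cancels.
Evaluate each component's likelihood at the observed value:
  p_1 = P(west | comp) = 0.32
  p_2 = P(west | comp) = 0.32
Posterior odds = (P(Z=2)·p_2) / (P(Z=1)·p_1) = (0.64·0.32) / (0.36·0.32) = 0.2048 / 0.1152 ≈ 1.7778

1.7778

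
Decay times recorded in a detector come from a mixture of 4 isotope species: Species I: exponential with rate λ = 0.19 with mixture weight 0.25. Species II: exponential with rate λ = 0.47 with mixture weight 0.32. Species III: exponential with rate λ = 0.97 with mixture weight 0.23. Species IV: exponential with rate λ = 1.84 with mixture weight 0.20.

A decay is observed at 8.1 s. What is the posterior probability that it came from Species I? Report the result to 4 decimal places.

By Bayes' theorem, P(k | x) = w_k f_k(x) / Σ_j w_j f_j(x).
Exponential densities:
  p_I = 0.0407732
  p_II = 0.0104409
  p_III = 0.000375422
  p_IV = 6.19574e-07
Multiply by the mixture weights:
  w_I·p_I = 0.25 × 0.0407732 = 0.0101933
  w_II·p_II = 0.32 × 0.0104409 = 0.00334109
  w_III·p_III = 0.23 × 0.000375422 = 8.63471e-05
  w_IV·p_IV = 0.20 × 6.19574e-07 = 1.23915e-07
Evidence: 0.0101933 + 0.00334109 + 8.63471e-05 + 1.23915e-07 = 0.0136209
So the posterior for Species I is 0.0101933 / 0.0136209 ≈ 0.7484.

0.7484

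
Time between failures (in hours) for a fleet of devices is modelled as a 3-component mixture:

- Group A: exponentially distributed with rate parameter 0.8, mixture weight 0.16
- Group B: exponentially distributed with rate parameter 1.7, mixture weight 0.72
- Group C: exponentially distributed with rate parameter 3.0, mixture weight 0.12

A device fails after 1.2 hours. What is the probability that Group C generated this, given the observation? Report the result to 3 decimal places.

The responsibility of component k is w_k f_k(x) divided by Σ_j w_j f_j(x).
Component likelihoods at x = 1.2 hours:
  L_A = 0.306314
  L_B = 0.221049
  L_C = 0.0819712
Weight by the priors:
  w_A·L_A = 0.16 × 0.306314 = 0.0490103
  w_B·L_B = 0.72 × 0.221049 = 0.159155
  w_C·L_C = 0.12 × 0.0819712 = 0.00983654
Sum: 0.0490103 + 0.159155 + 0.00983654 = 0.218002
So the posterior for Group C is 0.00983654 / 0.218002 ≈ 0.045.

0.045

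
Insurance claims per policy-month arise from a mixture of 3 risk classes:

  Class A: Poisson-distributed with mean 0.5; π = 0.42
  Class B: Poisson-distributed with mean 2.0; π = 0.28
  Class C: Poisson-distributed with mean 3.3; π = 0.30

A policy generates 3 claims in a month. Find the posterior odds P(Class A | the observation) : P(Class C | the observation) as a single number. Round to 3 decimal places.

0.080

Since P(k|x) ∝ P(Z=k) f_k(x), the posterior odds are P(Z=i) f_i(x) / (P(Z=j) f_j(x)).
Evaluate each component's likelihood at the observed value:
  L_A = e^(−0.5)·0.5^3/3! = 0.0126361
  L_B = e^(−2.0)·2.0^3/3! = 0.180447
  L_C = e^(−3.3)·3.3^3/3! = 0.220912
0.00530714 / 0.0662735 ≈ 0.080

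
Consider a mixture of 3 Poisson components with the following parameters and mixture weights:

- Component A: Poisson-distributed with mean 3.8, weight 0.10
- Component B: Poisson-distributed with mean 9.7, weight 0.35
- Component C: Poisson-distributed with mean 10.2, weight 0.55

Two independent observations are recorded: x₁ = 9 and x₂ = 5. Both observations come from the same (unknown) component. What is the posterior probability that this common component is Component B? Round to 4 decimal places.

0.4455

By Bayes' theorem, P(k | x) = π_k f_k(x) / Σ_j π_j f_j(x).
Since both observations come from the same component, the likelihood for component k is f_k(x₁)·f_k(x₂).
  f_A = [e^(−3.8)·3.8^9/9! = 0.0101852] × [0.147713] = 0.00150449
  f_B = [e^(−9.7)·9.7^9/9! = 0.128388] × [0.0438552] = 0.0056305
  f_C = [e^(−10.2)·10.2^9/9! = 0.122415] × [0.0341992] = 0.0041865
Unnormalised posteriors:
  π_A·f_A = 0.10 × 0.00150449 = 0.000150449
  π_B·f_B = 0.35 × 0.0056305 = 0.00197068
  π_C·f_C = 0.55 × 0.0041865 = 0.00230257
Evidence: 0.000150449 + 0.00197068 + 0.00230257 = 0.0044237
Responsibility of Component B: 0.00197068 / 0.0044237 ≈ 0.4455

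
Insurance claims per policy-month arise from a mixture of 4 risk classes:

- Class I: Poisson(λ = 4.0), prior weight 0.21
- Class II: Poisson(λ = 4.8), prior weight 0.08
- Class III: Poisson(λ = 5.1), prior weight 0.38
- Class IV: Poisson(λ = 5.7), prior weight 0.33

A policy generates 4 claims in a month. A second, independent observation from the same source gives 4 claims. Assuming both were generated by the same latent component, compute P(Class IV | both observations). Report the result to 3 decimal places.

By Bayes' theorem, P(k | x) = π_k f_k(x) / Σ_j π_j f_j(x).
Since both observations come from the same component, the likelihood for component k is f_k(x₁)·f_k(x₂).
  p_I = [e^(−4.0)·4.0^4/4! = 0.195367] × [0.195367] = 0.0381682
  p_II = [e^(−4.8)·4.8^4/4! = 0.182029] × [0.182029] = 0.0331345
  p_III = [e^(−5.1)·5.1^4/4! = 0.171857] × [0.171857] = 0.0295349
  p_IV = [e^(−5.7)·5.7^4/4! = 0.147167] × [0.147167] = 0.021658
Unnormalised posteriors:
  π_I·p_I = 0.21 × 0.0381682 = 0.00801532
  π_II·p_II = 0.08 × 0.0331345 = 0.00265076
  π_III·p_III = 0.38 × 0.0295349 = 0.0112233
  π_IV·p_IV = 0.33 × 0.021658 = 0.00714716
Sum: 0.00801532 + 0.00265076 + 0.0112233 + 0.00714716 = 0.0290365
Responsibility of Class IV: 0.00714716 / 0.0290365 ≈ 0.246

0.246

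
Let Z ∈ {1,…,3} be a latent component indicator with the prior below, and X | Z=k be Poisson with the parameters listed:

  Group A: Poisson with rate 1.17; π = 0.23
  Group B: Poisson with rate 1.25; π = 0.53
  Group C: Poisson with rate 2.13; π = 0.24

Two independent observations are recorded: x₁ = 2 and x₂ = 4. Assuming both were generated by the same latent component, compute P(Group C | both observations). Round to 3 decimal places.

Posterior ∝ prior × likelihood, so P(k | x) ∝ w_k f_k(x); normalise over all components.
Since both observations come from the same component, the likelihood for component k is f_k(x₁)·f_k(x₂).
  f_A = [0.212431] × [0.024233] = 0.00514784
  f_B = [0.223832] × [0.0291448] = 0.00652353
  f_C = [0.269576] × [0.10192] = 0.0274753
Prior × likelihood for each component:
  w_A·f_A = 0.23 × 0.00514784 = 0.001184
  w_B·f_B = 0.53 × 0.00652353 = 0.00345747
  w_C·f_C = 0.24 × 0.0274753 = 0.00659406
Sum: 0.001184 + 0.00345747 + 0.00659406 = 0.0112355
P(Group C | x₁, x₂) = 0.00659406 / 0.0112355 ≈ 0.587

0.587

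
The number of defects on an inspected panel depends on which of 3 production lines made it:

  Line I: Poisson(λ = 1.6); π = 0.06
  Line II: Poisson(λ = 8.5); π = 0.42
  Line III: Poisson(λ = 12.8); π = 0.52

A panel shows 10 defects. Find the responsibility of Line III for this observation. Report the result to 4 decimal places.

P(component k | x) = π_k·f_k(x) / marginal(x), where marginal(x) = Σ_j π_j·f_j(x).
Evaluate each component's likelihood at the observed value:
  L_I = 6.11738e-06
  L_II = 0.110388
  L_III = 0.0898188
Weight by the priors:
  π_I·L_I = 0.06 × 6.11738e-06 = 3.67043e-07
  π_II·L_II = 0.42 × 0.110388 = 0.0463631
  π_III·L_III = 0.52 × 0.0898188 = 0.0467058
Sum: 3.67043e-07 + 0.0463631 + 0.0467058 = 0.0930692
P(Line III | x) = 0.0467058 / 0.0930692 ≈ 0.5018

0.5018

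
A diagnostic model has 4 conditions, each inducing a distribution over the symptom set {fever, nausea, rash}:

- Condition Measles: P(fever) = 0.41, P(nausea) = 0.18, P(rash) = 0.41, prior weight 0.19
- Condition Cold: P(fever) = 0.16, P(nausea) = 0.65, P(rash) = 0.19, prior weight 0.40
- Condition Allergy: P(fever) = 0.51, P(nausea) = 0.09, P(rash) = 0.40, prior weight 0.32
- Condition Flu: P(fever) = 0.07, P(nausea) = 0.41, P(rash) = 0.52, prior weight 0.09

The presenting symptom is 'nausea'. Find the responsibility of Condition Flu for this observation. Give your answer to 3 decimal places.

0.103

P(component k | x) = w_k·f_k(x) / marginal(x), where marginal(x) = Σ_j w_j·f_j(x).
Evaluate each component's likelihood at the observed value:
  L_Measles = 0.18
  L_Cold = 0.65
  L_Allergy = 0.09
  L_Flu = 0.41
Unnormalised posteriors:
  w_Measles·L_Measles = 0.19 × 0.18 = 0.0342
  w_Cold·L_Cold = 0.40 × 0.65 = 0.26
  w_Allergy·L_Allergy = 0.32 × 0.09 = 0.0288
  w_Flu·L_Flu = 0.09 × 0.41 = 0.0369
Normaliser: 0.0342 + 0.26 + 0.0288 + 0.0369 = 0.3599
P(Condition Flu | x) ≈ 0.103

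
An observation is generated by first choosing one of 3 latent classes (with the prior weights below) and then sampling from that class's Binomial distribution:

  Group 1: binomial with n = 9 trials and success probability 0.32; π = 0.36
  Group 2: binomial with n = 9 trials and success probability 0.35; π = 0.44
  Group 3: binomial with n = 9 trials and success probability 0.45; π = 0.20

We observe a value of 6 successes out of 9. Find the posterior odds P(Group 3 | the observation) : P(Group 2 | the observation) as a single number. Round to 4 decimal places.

Posterior odds = (w_i f_i(x)) / (w_j f_j(x)); the normalising sum cancels.
Evaluate each component's likelihood at the observed value:
  f_1 = C(9,6)·0.32^6·0.68^3 = 84·0.00107374·0.314432 = 0.02836
  f_2 = C(9,6)·0.35^6·0.65^3 = 84·0.00183827·0.274625 = 0.042406
  f_3 = C(9,6)·0.45^6·0.55^3 = 84·0.00830377·0.166375 = 0.116049
Posterior odds = (w_3·f_3) / (w_2·f_2) = (0.20·0.116049) / (0.44·0.042406) = 0.0232099 / 0.0186587 ≈ 1.2439

1.2439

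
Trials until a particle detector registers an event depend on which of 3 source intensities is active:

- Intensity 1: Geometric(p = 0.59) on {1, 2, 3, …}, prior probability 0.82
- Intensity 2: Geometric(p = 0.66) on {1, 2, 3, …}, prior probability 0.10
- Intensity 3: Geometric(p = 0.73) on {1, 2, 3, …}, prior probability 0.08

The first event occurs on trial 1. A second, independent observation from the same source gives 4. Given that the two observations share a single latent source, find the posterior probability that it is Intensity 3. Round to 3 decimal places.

By Bayes' theorem, P(k | x) = w_k f_k(x) / Σ_j w_j f_j(x).
Since both observations come from the same component, the likelihood for component k is f_k(x₁)·f_k(x₂).
  f_1 = [0.59·(1−0.59)^0 = 0.59·1 = 0.59] × [0.0406634] = 0.0239914
  f_2 = [0.66·(1−0.66)^0 = 0.66·1 = 0.66] × [0.0259406] = 0.0171208
  f_3 = [0.73·(1−0.73)^0 = 0.73·1 = 0.73] × [0.0143686] = 0.0104891
Unnormalised posteriors:
  w_1·f_1 = 0.82 × 0.0239914 = 0.0196729
  w_2·f_2 = 0.10 × 0.0171208 = 0.00171208
  w_3·f_3 = 0.08 × 0.0104891 = 0.000839126
Denominator: 0.0196729 + 0.00171208 + 0.000839126 = 0.0222242
Responsibility of Intensity 3: 0.000839126 / 0.0222242 ≈ 0.038

0.038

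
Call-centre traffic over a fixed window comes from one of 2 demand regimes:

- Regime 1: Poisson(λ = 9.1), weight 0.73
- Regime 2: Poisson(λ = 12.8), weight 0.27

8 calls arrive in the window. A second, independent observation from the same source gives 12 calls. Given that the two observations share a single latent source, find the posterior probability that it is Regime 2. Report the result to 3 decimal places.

0.172

Apply Bayes' rule: the posterior for each component is proportional to its prior times its likelihood at x.
Since both observations come from the same component, the likelihood for component k is f_k(x₁)·f_k(x₂).
  f_1 = [e^(−9.1)·9.1^8/8! = 0.130236] × [0.0751761] = 0.00979063
  f_2 = [e^(−12.8)·12.8^8/8! = 0.0493389] × [0.111484] = 0.00550051
Unnormalised posteriors:
  π_1·f_1 = 0.73 × 0.00979063 = 0.00714716
  π_2·f_2 = 0.27 × 0.00550051 = 0.00148514
Normaliser: 0.00714716 + 0.00148514 = 0.0086323
Responsibility of Regime 2: 0.00148514 / 0.0086323 ≈ 0.172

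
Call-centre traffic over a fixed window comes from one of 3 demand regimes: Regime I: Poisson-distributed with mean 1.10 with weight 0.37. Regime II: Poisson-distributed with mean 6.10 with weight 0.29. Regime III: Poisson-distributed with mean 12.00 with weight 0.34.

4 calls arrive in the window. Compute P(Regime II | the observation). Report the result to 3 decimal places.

Apply Bayes' rule: the posterior for each component is proportional to its prior times its likelihood at x.
Evaluate each component's likelihood at the observed value:
  f_I = e^(−1.10)·1.10^4/4! = 0.0203065
  f_II = e^(−6.10)·6.10^4/4! = 0.129393
  f_III = e^(−12.00)·12.00^4/4! = 0.0053086
Unnormalised posteriors:
  π_I·f_I = 0.37 × 0.0203065 = 0.00751341
  π_II·f_II = 0.29 × 0.129393 = 0.0375241
  π_III·f_III = 0.34 × 0.0053086 = 0.00180492
Normaliser: 0.00751341 + 0.0375241 + 0.00180492 = 0.0468424
Responsibility of Regime II: 0.0375241 / 0.0468424 ≈ 0.801

0.801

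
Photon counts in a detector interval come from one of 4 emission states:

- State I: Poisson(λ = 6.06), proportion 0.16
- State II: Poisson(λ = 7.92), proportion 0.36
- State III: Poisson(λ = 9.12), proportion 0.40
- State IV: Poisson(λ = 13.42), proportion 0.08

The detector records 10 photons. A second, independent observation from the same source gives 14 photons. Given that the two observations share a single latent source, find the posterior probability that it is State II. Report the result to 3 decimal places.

P(component k | x) = P(Z=k)·f_k(x) / marginal(x), where marginal(x) = Σ_j P(Z=j)·f_j(x).
Since both observations come from the same component, the likelihood for component k is f_k(x₁)·f_k(x₂).
  L_I = [0.0429674] × [0.00241204] = 0.000103639
  L_II = [0.0972471] × [0.0159269] = 0.00154885
  L_III = [0.120066] × [0.0345743] = 0.0041512
  L_IV = [0.0775408] × [0.104688] = 0.00811755
Prior × likelihood for each component:
  P(Z=I)·L_I = 0.16 × 0.000103639 = 1.65822e-05
  P(Z=II)·L_II = 0.36 × 0.00154885 = 0.000557585
  P(Z=III)·L_III = 0.40 × 0.0041512 = 0.00166048
  P(Z=IV)·L_IV = 0.08 × 0.00811755 = 0.000649404
Normaliser: 1.65822e-05 + 0.000557585 + 0.00166048 + 0.000649404 = 0.00288405
Responsibility of State II: 0.000557585 / 0.00288405 ≈ 0.193

0.193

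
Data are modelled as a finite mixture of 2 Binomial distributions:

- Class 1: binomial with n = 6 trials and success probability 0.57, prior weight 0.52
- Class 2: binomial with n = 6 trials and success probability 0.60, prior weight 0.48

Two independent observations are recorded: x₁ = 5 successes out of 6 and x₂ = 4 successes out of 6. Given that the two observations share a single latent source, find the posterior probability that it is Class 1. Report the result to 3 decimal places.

0.459

Posterior ∝ prior × likelihood, so P(k | x) ∝ π_k f_k(x); normalise over all components.
Since both observations come from the same component, the likelihood for component k is f_k(x₁)·f_k(x₂).
  f_1 = [C(6,5)·0.57^5·0.43^1 = 6·0.0601692·0.43 = 0.155237] × [0.292771] = 0.0454487
  f_2 = [C(6,5)·0.60^5·0.40^1 = 6·0.07776·0.4 = 0.186624] × [0.31104] = 0.0580475
Multiply by the mixture weights:
  π_1·f_1 = 0.52 × 0.0454487 = 0.0236333
  π_2·f_2 = 0.48 × 0.0580475 = 0.0278628
Evidence: 0.0236333 + 0.0278628 = 0.0514961
Responsibility of Class 1: 0.0236333 / 0.0514961 ≈ 0.459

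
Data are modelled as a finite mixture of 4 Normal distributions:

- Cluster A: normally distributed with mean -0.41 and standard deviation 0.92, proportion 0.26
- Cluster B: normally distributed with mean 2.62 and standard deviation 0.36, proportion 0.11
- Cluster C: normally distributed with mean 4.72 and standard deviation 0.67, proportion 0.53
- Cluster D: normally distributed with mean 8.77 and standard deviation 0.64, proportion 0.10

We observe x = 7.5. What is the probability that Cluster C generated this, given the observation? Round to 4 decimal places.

0.0066

P(component k | x) = P(Z=k)·f_k(x) / marginal(x), where marginal(x) = Σ_j P(Z=j)·f_j(x).
Component likelihoods at x = 7.5:
  L_A = (1/(0.92·√(2π)))·exp(−(7.5−-0.41)²/(2·0.92²)) = 0.433633·exp(-36.96131) = 3.84619e-17
  L_B = (1/(0.36·√(2π)))·exp(−(7.5−2.62)²/(2·0.36²)) = 1.108173·exp(-91.87654) = 1.39037e-40
  L_C = (1/(0.67·√(2π)))·exp(−(7.5−4.72)²/(2·0.67²)) = 0.595436·exp(-8.60815) = 0.000108733
  L_D = (1/(0.64·√(2π)))·exp(−(7.5−8.77)²/(2·0.64²)) = 0.623347·exp(-1.96887) = 0.0870282
Weight by the priors:
  P(Z=A)·L_A = 0.26 × 3.84619e-17 = 1.00001e-17
  P(Z=B)·L_B = 0.11 × 1.39037e-40 = 1.52941e-41
  P(Z=C)·L_C = 0.53 × 0.000108733 = 5.76285e-05
  P(Z=D)·L_D = 0.10 × 0.0870282 = 0.00870282
Sum: 1.00001e-17 + 1.52941e-41 + 5.76285e-05 + 0.00870282 = 0.00876044
Responsibility of Cluster C: 5.76285e-05 / 0.00876044 ≈ 0.0066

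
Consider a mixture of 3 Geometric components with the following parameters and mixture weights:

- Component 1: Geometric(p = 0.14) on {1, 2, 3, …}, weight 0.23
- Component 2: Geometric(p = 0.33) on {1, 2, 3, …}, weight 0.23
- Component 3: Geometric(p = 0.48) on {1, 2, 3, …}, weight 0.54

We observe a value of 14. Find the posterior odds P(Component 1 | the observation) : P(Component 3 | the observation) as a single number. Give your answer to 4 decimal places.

86.0315

Posterior odds = (P(Z=i) f_i(x)) / (P(Z=j) f_j(x)); the normalising sum cancels.
Geometric probabilities:
  f_1 = 0.14·(1−0.14)^13 = 0.14·0.14076 = 0.0197064
  f_2 = 0.33·(1−0.33)^13 = 0.33·0.00548242 = 0.0018092
  f_3 = 0.48·(1−0.48)^13 = 0.48·0.000203256 = 9.75629e-05
Posterior odds = (P(Z=1)·f_1) / (P(Z=3)·f_3) = (0.23·0.0197064) / (0.54·9.75629e-05) = 0.00453248 / 5.2684e-05 ≈ 86.0315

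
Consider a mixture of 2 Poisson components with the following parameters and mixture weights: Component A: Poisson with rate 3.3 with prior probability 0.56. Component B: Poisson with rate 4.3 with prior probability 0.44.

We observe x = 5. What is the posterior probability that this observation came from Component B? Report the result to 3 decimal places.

0.521

P(component k | x) = π_k·f_k(x) / marginal(x), where marginal(x) = Σ_j π_j·f_j(x).
Component likelihoods at x = 5:
  f_A = e^(−3.3)·3.3^5/5! = 0.120286
  f_B = e^(−4.3)·4.3^5/5! = 0.166224
Prior × likelihood for each component:
  π_A·f_A = 0.56 × 0.120286 = 0.0673604
  π_B·f_B = 0.44 × 0.166224 = 0.0731387
Evidence: 0.0673604 + 0.0731387 = 0.140499
So the posterior for Component B is 0.0731387 / 0.140499 ≈ 0.521.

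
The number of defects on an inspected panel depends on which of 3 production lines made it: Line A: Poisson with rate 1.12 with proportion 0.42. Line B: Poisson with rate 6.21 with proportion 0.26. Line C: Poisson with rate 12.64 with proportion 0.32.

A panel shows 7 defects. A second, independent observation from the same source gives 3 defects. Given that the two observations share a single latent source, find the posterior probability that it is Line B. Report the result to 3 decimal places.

0.995

Apply Bayes' rule: the posterior for each component is proportional to its prior times its likelihood at x.
Since both observations come from the same component, the likelihood for component k is f_k(x₁)·f_k(x₂).
  L_A = [0.000143115] × [0.0763999] = 1.0934e-05
  L_B = [0.141985] × [0.0801964] = 0.0113867
  L_C = [0.0331373] × [0.00109045] = 3.61347e-05
Prior × likelihood for each component:
  w_A·L_A = 0.42 × 1.0934e-05 = 4.59228e-06
  w_B·L_B = 0.26 × 0.0113867 = 0.00296053
  w_C·L_C = 0.32 × 3.61347e-05 = 1.15631e-05
Normaliser: 4.59228e-06 + 0.00296053 + 1.15631e-05 = 0.00297669
P(Line B | x₁, x₂) = 0.00296053 / 0.00297669 ≈ 0.995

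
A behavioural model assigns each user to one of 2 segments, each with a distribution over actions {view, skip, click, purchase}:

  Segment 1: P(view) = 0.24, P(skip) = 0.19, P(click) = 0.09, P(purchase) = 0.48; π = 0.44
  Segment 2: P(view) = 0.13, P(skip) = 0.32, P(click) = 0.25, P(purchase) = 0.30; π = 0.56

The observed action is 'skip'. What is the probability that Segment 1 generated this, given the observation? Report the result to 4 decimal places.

0.3181

Posterior ∝ prior × likelihood, so P(k | x) ∝ π_k f_k(x); normalise over all components.
Categorical probabilities:
  f_1 = P(skip | comp) = 0.19
  f_2 = P(skip | comp) = 0.32
Prior × likelihood for each component:
  π_1·f_1 = 0.44 × 0.19 = 0.0836
  π_2·f_2 = 0.56 × 0.32 = 0.1792
Marginal: 0.0836 + 0.1792 = 0.2628
P(Segment 1 | data) ≈ 0.3181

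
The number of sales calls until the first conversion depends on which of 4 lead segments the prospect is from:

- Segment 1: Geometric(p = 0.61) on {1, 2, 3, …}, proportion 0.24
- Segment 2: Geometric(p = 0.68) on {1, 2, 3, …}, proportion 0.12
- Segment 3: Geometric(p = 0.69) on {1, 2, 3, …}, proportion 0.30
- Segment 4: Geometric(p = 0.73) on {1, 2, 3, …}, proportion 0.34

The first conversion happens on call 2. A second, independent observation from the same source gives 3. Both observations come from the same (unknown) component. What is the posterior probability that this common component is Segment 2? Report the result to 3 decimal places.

0.122

The responsibility of component k is w_k f_k(x) divided by Σ_j w_j f_j(x).
Since both observations come from the same component, the likelihood for component k is f_k(x₁)·f_k(x₂).
  p_1 = [0.2379] × [0.092781] = 0.0220726
  p_2 = [0.2176] × [0.069632] = 0.0151519
  p_3 = [0.2139] × [0.066309] = 0.0141835
  p_4 = [0.1971] × [0.053217] = 0.0104891
Unnormalised posteriors:
  w_1·p_1 = 0.24 × 0.0220726 = 0.00529742
  w_2·p_2 = 0.12 × 0.0151519 = 0.00181823
  w_3·p_3 = 0.30 × 0.0141835 = 0.00425505
  w_4·p_4 = 0.34 × 0.0104891 = 0.00356628
Evidence: 0.00529742 + 0.00181823 + 0.00425505 + 0.00356628 = 0.014937
P(Segment 2 | x₁,x₂) = 0.00181823 / 0.014937 ≈ 0.122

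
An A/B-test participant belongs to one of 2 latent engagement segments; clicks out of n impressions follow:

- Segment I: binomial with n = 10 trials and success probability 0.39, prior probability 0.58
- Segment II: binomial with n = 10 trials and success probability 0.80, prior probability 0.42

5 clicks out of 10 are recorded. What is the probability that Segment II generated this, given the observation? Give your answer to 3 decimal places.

0.091

By Bayes' theorem, P(k | x) = P(Z=k) f_k(x) / Σ_j P(Z=j) f_j(x).
Binomial probabilities:
  f_I = 0.192032
  f_II = 0.0264241
Prior × likelihood for each component:
  P(Z=I)·f_I = 0.58 × 0.192032 = 0.111378
  P(Z=II)·f_II = 0.42 × 0.0264241 = 0.0110981
Normaliser: 0.111378 + 0.0110981 = 0.122476
So the posterior for Segment II is 0.0110981 / 0.122476 ≈ 0.091.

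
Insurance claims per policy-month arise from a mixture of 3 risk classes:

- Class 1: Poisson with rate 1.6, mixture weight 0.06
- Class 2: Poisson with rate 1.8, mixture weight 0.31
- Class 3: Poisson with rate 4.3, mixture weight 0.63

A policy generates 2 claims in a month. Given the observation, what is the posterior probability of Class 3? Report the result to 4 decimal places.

By Bayes' theorem, P(k | x) = P(Z=k) f_k(x) / Σ_j P(Z=j) f_j(x).
Evaluate each component's likelihood at the observed value:
  p_1 = e^(−1.6)·1.6^2/2! = 0.258428
  p_2 = e^(−1.8)·1.8^2/2! = 0.267784
  p_3 = e^(−4.3)·4.3^2/2! = 0.125441
Unnormalised posteriors:
  P(Z=1)·p_1 = 0.06 × 0.258428 = 0.0155057
  P(Z=2)·p_2 = 0.31 × 0.267784 = 0.0830131
  P(Z=3)·p_3 = 0.63 × 0.125441 = 0.079028
Denominator: 0.0155057 + 0.0830131 + 0.079028 = 0.177547
P(Class 3 | x) = 0.079028 / 0.177547 ≈ 0.4451

0.4451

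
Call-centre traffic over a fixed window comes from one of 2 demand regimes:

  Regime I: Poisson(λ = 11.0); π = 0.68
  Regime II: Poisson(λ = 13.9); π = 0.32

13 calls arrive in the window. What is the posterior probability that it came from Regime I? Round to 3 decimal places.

0.648

P(component k | x) = P(Z=k)·f_k(x) / marginal(x), where marginal(x) = Σ_j P(Z=j)·f_j(x).
Component likelihoods at x = 13 calls:
  L_I = 0.0925945
  L_II = 0.106713
Prior × likelihood for each component:
  P(Z=I)·L_I = 0.68 × 0.0925945 = 0.0629643
  P(Z=II)·L_II = 0.32 × 0.106713 = 0.0341483
Marginal: 0.0629643 + 0.0341483 = 0.0971125
P(Regime I | data) = 0.0629643 / 0.0971125 ≈ 0.648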